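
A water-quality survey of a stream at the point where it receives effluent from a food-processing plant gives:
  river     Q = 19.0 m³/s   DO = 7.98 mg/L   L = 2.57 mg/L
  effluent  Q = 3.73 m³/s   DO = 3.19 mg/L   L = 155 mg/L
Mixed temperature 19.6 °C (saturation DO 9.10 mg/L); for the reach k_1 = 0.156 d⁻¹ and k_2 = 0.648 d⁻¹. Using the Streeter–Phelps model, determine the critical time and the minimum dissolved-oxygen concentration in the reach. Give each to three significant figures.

t_c ≈ 2.39 d; minimum DO ≈ 4.53 mg/L

Mixed DO = (19.0×7.98 + 3.73×3.19)/(19.0+3.73) = 163.5/22.73 = 7.194 mg/L.
Mixed L₀ = (19.0×2.57 + 3.73×155)/(22.73) = 627.0/22.73 = 27.58 mg/L.
Initial deficit D₀ = C_s − DO₀ = 9.10 − 7.194 = 1.906 mg/L.
t_c = (1/0.4920) ln[(0.648/0.156)(1 − 1.906×0.4920/(0.156×27.58))] = 2.033 × ln(3.249) = 2.395 d.
D_c = (0.156/0.648) × 27.58 × e^(−0.156×2.395) = 0.2407 × 27.58 × 0.6883 = 4.570 mg/L.
Minimum DO = 9.10 − 4.570 = 4.530 mg/L.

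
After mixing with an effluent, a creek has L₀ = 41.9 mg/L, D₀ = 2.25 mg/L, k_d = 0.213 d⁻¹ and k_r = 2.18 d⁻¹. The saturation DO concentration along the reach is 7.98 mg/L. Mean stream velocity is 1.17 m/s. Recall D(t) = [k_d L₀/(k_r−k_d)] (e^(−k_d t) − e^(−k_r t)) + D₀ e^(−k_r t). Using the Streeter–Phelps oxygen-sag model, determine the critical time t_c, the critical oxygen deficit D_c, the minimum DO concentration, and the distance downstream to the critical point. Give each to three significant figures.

t_c = [1/(k_r−k_d)] ln[(k_r/k_d)(1 − D₀(k_r−k_d)/(k_d L₀))]
= [1/(2.18−0.213)] ln[(2.18/0.213)(1 − 2.25×1.967/(0.213×41.9))]
= (1/1.967) ln[10.23 × 0.5041] = 0.5084 × ln(5.159) = 0.5084 × 1.641 = 0.8342 d.
D_c = (k_d/k_r) L₀ e^(−k_d t_c) = (0.213/2.18) × 41.9 × e^(−0.213×0.8342) = 0.09771 × 41.9 × 0.8372 = 3.427 mg/L.
Minimum DO = C_s − D_c = 7.98 − 3.427 = 4.553 mg/L.
x_c = v t_c = 1.17 m/s × 0.8342 d × 86400 s/d = 84320 m ≈ 84.3 km.

t_c ≈ 0.834 d; D_c ≈ 3.43 mg/L; min DO ≈ 4.55 mg/L; x_c ≈ 84.3 km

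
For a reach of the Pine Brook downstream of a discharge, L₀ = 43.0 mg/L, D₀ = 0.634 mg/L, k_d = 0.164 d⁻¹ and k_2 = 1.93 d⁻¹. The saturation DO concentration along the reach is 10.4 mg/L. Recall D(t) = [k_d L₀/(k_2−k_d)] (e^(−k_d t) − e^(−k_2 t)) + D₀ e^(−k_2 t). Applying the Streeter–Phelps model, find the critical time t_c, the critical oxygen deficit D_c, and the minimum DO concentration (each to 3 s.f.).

t_c ≈ 1.30 d; D_c ≈ 2.95 mg/L; min DO ≈ 7.45 mg/L

t_c = [1/(k_2−k_d)] ln[(k_2/k_d)(1 − D₀(k_2−k_d)/(k_d L₀))]
= [1/(1.93−0.164)] ln[(1.93/0.164)(1 − 0.634×1.766/(0.164×43.0))]
= (1/1.766) ln[11.77 × 0.8412] = 0.5663 × ln(9.900) = 0.5663 × 2.293 = 1.298 d.
L(t_c) = L₀ e^(−k_d t_c) = 43.0 × 0.8082 = 34.75 mg/L, and at the critical point k_2 D_c = k_d L, so D_c = (0.164/1.93) × 34.75 = 2.953 mg/L.
Minimum DO = C_s − D_c = 10.4 − 2.953 = 7.447 mg/L.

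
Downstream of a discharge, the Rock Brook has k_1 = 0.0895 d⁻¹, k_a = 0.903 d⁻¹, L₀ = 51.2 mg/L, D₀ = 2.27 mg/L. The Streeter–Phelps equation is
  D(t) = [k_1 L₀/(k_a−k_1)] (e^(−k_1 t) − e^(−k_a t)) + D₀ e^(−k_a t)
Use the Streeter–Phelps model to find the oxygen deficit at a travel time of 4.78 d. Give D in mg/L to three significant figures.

k_1 L₀/(k_a−k_1) = 0.0895×51.2/(0.903−0.0895) = 4.582/0.8135 = 5.633 mg/L.
e^(−k_1 t) = e^(−0.0895×4.780) = 0.6519; e^(−k_a t) = e^(−0.903×4.780) = 0.01335.
D = 5.633 × (0.6519 − 0.01335) + 2.27 × 0.01335 = 3.597 + 0.03030 = 3.627 mg/L.

D ≈ 3.63 mg/L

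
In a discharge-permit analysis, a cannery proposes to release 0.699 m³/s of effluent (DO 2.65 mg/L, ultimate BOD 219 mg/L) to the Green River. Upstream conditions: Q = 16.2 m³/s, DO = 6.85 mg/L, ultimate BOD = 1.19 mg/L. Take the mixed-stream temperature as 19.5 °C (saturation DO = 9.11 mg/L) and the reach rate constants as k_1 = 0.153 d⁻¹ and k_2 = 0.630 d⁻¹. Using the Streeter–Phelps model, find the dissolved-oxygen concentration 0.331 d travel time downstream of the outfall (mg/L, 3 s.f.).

Mixed DO = (16.2×6.85 + 0.699×2.65)/(16.2+0.699) = 112.8/16.90 = 6.676 mg/L.
Mixed L₀ = (16.2×1.19 + 0.699×219)/(16.90) = 172.4/16.90 = 10.20 mg/L.
Initial deficit D₀ = C_s − DO₀ = 9.11 − 6.676 = 2.434 mg/L.
D(0.331) = [0.153×10.20/(0.630−0.153)](e^(−0.153×0.331) − e^(−0.630×0.331)) + 2.434 e^(−0.630×0.331)
= 3.271 × (0.9506 − 0.8118) + 2.434 × 0.8118 = 2.430 mg/L.
DO = 9.11 − 2.430 = 6.680 mg/L.

DO ≈ 6.68 mg/L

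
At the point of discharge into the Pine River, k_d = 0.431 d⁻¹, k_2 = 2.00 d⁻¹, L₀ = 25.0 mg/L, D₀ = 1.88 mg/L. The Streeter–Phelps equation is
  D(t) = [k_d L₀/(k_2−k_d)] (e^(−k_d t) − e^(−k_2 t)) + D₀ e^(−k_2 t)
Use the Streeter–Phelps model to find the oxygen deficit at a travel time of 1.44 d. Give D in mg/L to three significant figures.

D ≈ 3.41 mg/L

k_d L₀/(k_2−k_d) = 0.431×25.0/(2.00−0.431) = 10.78/1.569 = 6.867 mg/L.
e^(−k_d t) = e^(−0.431×1.440) = 0.5376; e^(−k_2 t) = e^(−2.00×1.440) = 0.05613.
D = 6.867 × (0.5376 − 0.05613) + 1.88 × 0.05613 = 3.306 + 0.1055 = 3.412 mg/L.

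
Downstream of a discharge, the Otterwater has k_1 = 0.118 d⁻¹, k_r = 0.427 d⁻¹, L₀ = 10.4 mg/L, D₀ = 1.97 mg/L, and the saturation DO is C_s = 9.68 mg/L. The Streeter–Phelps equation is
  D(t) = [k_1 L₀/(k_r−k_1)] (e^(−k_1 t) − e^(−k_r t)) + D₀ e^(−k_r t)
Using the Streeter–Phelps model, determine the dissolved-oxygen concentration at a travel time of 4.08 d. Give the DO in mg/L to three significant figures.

k_1 L₀/(k_r−k_1) = 0.118×10.4/(0.427−0.118) = 1.227/0.3090 = 3.972 mg/L.
e^(−k_1 t) = e^(−0.118×4.080) = 0.6179; e^(−k_r t) = e^(−0.427×4.080) = 0.1751.
D = 3.972 × (0.6179 − 0.1751) + 1.97 × 0.1751 = 1.758 + 0.3450 = 2.103 mg/L.
DO = C_s − D = 9.68 − 2.103 = 7.577 mg/L.

DO ≈ 7.58 mg/L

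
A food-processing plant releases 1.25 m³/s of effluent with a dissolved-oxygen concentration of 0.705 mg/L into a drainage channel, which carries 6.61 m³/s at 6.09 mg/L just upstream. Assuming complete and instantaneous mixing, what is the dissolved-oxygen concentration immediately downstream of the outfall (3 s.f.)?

Flow-weighted mixing: C = (Q_r C_r + Q_w C_w)/(Q_r + Q_w)
= (6.61×6.09 + 1.25×0.705)/(6.61 + 1.25) = 41.14/7.860 = 5.234 mg/L.

5.23 mg/L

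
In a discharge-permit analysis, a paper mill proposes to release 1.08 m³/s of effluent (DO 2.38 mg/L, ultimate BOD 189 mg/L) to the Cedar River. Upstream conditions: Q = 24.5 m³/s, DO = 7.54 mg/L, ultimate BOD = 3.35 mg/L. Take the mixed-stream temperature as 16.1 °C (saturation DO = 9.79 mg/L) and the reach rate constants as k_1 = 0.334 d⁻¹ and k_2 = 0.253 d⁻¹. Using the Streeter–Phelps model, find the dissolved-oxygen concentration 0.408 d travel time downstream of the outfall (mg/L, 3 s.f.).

Mixed DO = (24.5×7.54 + 1.08×2.38)/(24.5+1.08) = 187.3/25.58 = 7.322 mg/L.
Mixed L₀ = (24.5×3.35 + 1.08×189)/(25.58) = 286.2/25.58 = 11.19 mg/L.
Initial deficit D₀ = C_s − DO₀ = 9.79 − 7.322 = 2.468 mg/L.
D(0.408) = [0.334×11.19/(0.253−0.334)](e^(−0.334×0.408) − e^(−0.253×0.408)) + 2.468 e^(−0.253×0.408)
= -46.13 × (0.8726 − 0.9019) + 2.468 × 0.9019 = 3.578 mg/L.
DO = 9.79 − 3.578 = 6.212 mg/L.

DO ≈ 6.21 mg/L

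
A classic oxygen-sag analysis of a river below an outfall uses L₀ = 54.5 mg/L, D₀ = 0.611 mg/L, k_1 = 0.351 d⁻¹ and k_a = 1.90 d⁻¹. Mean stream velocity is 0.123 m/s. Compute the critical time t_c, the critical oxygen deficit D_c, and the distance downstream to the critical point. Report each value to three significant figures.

t_c ≈ 1.06 d; D_c ≈ 6.95 mg/L; x_c ≈ 11.2 km

At the critical point dD/dt = 0, so k_1 L₀ e^(−k_1 t) = k_a D. Substituting D(t) from the Streeter–Phelps equation and solving for t gives
t_c = ln[(k_a/k_1)(1 − D₀(k_a−k_1)/(k_1 L₀))] / (k_a−k_1).
Here k_a−k_1 = 1.549 d⁻¹ and 1 − D₀(k_a−k_1)/(k_1 L₀) = 1 − 0.611×1.549/(0.351×54.5) = 0.9505, so
t_c = ln(5.413 × 0.9505) / 1.549 = 1.638 / 1.549 = 1.058 d.
L(t_c) = L₀ e^(−k_1 t_c) = 54.5 × 0.6899 = 37.60 mg/L, and at the critical point k_a D_c = k_1 L, so D_c = (0.351/1.90) × 37.60 = 6.946 mg/L.
x_c = v t_c = 0.123 m/s × 1.058 d × 86400 s/d = 11240 m ≈ 11.2 km.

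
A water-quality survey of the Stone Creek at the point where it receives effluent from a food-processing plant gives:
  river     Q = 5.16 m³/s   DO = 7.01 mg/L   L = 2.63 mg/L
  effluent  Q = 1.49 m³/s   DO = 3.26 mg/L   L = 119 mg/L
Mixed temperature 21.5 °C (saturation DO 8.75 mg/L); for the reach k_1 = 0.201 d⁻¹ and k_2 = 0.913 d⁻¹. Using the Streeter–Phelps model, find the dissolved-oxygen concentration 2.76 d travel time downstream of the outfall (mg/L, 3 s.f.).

DO ≈ 4.54 mg/L

Mixed DO = (5.16×7.01 + 1.49×3.26)/(5.16+1.49) = 41.03/6.650 = 6.170 mg/L.
Mixed L₀ = (5.16×2.63 + 1.49×119)/(6.650) = 190.9/6.650 = 28.70 mg/L.
Initial deficit D₀ = C_s − DO₀ = 8.75 − 6.170 = 2.580 mg/L.
D(2.76) = [0.201×28.70/(0.913−0.201)](e^(−0.201×2.76) − e^(−0.913×2.76)) + 2.580 e^(−0.913×2.76)
= 8.103 × (0.5742 − 0.08047) + 2.580 × 0.08047 = 4.209 mg/L.
DO = 8.75 − 4.209 = 4.541 mg/L.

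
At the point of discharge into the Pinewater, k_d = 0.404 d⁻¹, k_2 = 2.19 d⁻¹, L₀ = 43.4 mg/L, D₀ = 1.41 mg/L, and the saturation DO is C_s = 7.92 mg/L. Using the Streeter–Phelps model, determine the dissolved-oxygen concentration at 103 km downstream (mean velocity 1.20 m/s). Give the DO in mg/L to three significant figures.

Travel time t = x/v = 103 km / (1.20 m/s) = 103000 m / 1.20 m/s = 85830 s = 0.9934 d.
k_d L₀/(k_2−k_d) = 0.404×43.4/(2.19−0.404) = 17.53/1.786 = 9.817 mg/L.
e^(−k_d t) = e^(−0.404×0.9934) = 0.6694; e^(−k_2 t) = e^(−2.19×0.9934) = 0.1135.
D = 9.817 × (0.6694 − 0.1135) + 1.41 × 0.1135 = 5.457 + 0.1601 = 5.617 mg/L.
DO = C_s − D = 7.92 − 5.617 = 2.303 mg/L.

DO ≈ 2.30 mg/L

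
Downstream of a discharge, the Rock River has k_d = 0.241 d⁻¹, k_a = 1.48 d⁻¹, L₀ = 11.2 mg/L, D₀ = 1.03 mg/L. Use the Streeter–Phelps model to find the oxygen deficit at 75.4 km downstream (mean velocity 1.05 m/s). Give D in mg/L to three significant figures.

Travel time t = x/v = 75.4 km / (1.05 m/s) = 75400 m / 1.05 m/s = 71810 s = 0.8311 d.
k_d L₀/(k_a−k_d) = 0.241×11.2/(1.48−0.241) = 2.699/1.239 = 2.179 mg/L.
e^(−k_d t) = e^(−0.241×0.8311) = 0.8185; e^(−k_a t) = e^(−1.48×0.8311) = 0.2923.
D = 2.179 × (0.8185 − 0.2923) + 1.03 × 0.2923 = 1.146 + 0.3010 = 1.447 mg/L.

D ≈ 1.45 mg/L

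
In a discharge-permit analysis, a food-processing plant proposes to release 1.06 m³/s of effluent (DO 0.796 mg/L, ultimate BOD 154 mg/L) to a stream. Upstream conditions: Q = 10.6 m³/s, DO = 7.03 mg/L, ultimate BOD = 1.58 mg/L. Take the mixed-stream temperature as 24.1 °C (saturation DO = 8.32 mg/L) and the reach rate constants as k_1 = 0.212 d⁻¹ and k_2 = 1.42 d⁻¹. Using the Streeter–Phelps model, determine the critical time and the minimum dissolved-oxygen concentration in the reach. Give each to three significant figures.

t_c ≈ 0.617 d; minimum DO ≈ 6.30 mg/L

Mixed DO = (10.6×7.03 + 1.06×0.796)/(10.6+1.06) = 75.36/11.66 = 6.463 mg/L.
Mixed L₀ = (10.6×1.58 + 1.06×154)/(11.66) = 180.0/11.66 = 15.44 mg/L.
Initial deficit D₀ = C_s − DO₀ = 8.32 − 6.463 = 1.857 mg/L.
t_c = (1/1.208) ln[(1.42/0.212)(1 − 1.857×1.208/(0.212×15.44))] = 0.8278 × ln(2.107) = 0.6171 d.
D_c = (0.212/1.42) × 15.44 × e^(−0.212×0.6171) = 0.1493 × 15.44 × 0.8774 = 2.022 mg/L.
Minimum DO = 8.32 − 2.022 = 6.298 mg/L.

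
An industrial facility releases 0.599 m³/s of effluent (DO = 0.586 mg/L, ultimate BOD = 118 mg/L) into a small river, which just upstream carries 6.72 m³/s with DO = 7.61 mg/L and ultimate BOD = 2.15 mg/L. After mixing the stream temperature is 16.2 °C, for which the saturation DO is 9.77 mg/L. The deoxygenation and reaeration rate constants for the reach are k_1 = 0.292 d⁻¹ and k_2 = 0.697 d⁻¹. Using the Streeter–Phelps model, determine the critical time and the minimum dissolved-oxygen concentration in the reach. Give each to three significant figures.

t_c ≈ 1.17 d; minimum DO ≈ 6.31 mg/L

Mixed DO = (6.72×7.61 + 0.599×0.586)/(6.72+0.599) = 51.49/7.319 = 7.035 mg/L.
Mixed L₀ = (6.72×2.15 + 0.599×118)/(7.319) = 85.13/7.319 = 11.63 mg/L.
Initial deficit D₀ = C_s − DO₀ = 9.77 − 7.035 = 2.735 mg/L.
t_c = (1/0.4050) ln[(0.697/0.292)(1 − 2.735×0.4050/(0.292×11.63))] = 2.469 × ln(1.609) = 1.174 d.
D_c = (0.292/0.697) × 11.63 × e^(−0.292×1.174) = 0.4189 × 11.63 × 0.7098 = 3.459 mg/L.
Minimum DO = 9.77 − 3.459 = 6.311 mg/L.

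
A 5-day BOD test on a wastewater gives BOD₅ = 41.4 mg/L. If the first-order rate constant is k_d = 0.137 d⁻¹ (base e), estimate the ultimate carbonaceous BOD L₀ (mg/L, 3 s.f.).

L₀ ≈ 83.5 mg/L

BOD₅ = L₀(1 − e^(−5k_d)) ⇒ L₀ = BOD₅ / (1 − e^(−5×0.137))
= 41.4 / (1 − 0.5041) = 41.4 / 0.4959 = 83.48 mg/L.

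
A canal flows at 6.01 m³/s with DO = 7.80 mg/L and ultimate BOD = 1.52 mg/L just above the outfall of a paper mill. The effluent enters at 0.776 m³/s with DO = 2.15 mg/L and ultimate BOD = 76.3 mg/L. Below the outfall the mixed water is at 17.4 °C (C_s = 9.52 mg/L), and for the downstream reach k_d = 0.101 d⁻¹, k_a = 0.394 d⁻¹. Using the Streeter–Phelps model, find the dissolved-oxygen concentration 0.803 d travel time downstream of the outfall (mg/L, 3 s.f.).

Mixed DO = (6.01×7.80 + 0.776×2.15)/(6.01+0.776) = 48.55/6.786 = 7.154 mg/L.
Mixed L₀ = (6.01×1.52 + 0.776×76.3)/(6.786) = 68.34/6.786 = 10.07 mg/L.
Initial deficit D₀ = C_s − DO₀ = 9.52 − 7.154 = 2.366 mg/L.
D(0.803) = [0.101×10.07/(0.394−0.101)](e^(−0.101×0.803) − e^(−0.394×0.803)) + 2.366 e^(−0.394×0.803)
= 3.472 × (0.9221 − 0.7288) + 2.366 × 0.7288 = 2.396 mg/L.
DO = 9.52 − 2.396 = 7.124 mg/L.

DO ≈ 7.12 mg/L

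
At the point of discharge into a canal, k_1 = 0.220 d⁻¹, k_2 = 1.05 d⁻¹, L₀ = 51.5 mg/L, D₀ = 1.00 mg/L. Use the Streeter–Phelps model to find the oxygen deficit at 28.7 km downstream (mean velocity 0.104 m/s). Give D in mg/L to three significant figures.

D ≈ 6.32 mg/L

Travel time t = x/v = 28.7 km / (0.104 m/s) = 28700 m / 0.104 m/s = 276000 s = 3.194 d.
k_1 L₀/(k_2−k_1) = 0.220×51.5/(1.05−0.220) = 11.33/0.8300 = 13.65 mg/L.
e^(−k_1 t) = e^(−0.220×3.194) = 0.4953; e^(−k_2 t) = e^(−1.05×3.194) = 0.03495.
D = 13.65 × (0.4953 − 0.03495) + 1.00 × 0.03495 = 6.283 + 0.03495 = 6.318 mg/L.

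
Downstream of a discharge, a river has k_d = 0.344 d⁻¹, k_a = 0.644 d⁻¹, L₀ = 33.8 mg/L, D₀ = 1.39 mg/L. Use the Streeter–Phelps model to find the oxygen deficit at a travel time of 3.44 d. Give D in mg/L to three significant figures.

k_d L₀/(k_a−k_d) = 0.344×33.8/(0.644−0.344) = 11.63/0.3000 = 38.76 mg/L.
e^(−k_d t) = e^(−0.344×3.440) = 0.3062; e^(−k_a t) = e^(−0.644×3.440) = 0.1091.
D = 38.76 × (0.3062 − 0.1091) + 1.39 × 0.1091 = 7.640 + 0.1517 = 7.792 mg/L.

D ≈ 7.79 mg/L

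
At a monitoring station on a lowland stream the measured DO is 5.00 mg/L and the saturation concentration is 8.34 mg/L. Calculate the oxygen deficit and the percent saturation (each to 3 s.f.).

D ≈ 3.34 mg/L; 60.0 % saturation

D = C_s − C = 8.34 − 5.00 = 3.34 mg/L.
% saturation = 5.00/8.34 × 100 = 60.0 %.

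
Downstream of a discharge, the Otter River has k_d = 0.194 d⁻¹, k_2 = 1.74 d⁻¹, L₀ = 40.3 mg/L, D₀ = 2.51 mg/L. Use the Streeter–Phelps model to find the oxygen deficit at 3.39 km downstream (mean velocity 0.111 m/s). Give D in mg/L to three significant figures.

D ≈ 3.34 mg/L

Travel time t = x/v = 3.39 km / (0.111 m/s) = 3390 m / 0.111 m/s = 30540 s = 0.3535 d.
k_d L₀/(k_2−k_d) = 0.194×40.3/(1.74−0.194) = 7.818/1.546 = 5.057 mg/L.
e^(−k_d t) = e^(−0.194×0.3535) = 0.9337; e^(−k_2 t) = e^(−1.74×0.3535) = 0.5406.
D = 5.057 × (0.9337 − 0.5406) + 2.51 × 0.5406 = 1.988 + 1.357 = 3.345 mg/L.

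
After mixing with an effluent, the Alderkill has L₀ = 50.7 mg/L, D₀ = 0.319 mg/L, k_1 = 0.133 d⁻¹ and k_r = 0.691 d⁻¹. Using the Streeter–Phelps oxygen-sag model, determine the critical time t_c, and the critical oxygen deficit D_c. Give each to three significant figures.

t_c ≈ 2.91 d; D_c ≈ 6.63 mg/L

With k_r/k_1 = 5.195 and 1 − D₀(k_r−k_1)/(k_1 L₀) = 0.9736,
t_c = ln(5.195 × 0.9736) / (0.691 − 0.133) = ln(5.058) / 0.5580 = 1.621/0.5580 = 2.905 d.
L(t_c) = L₀ e^(−k_1 t_c) = 50.7 × 0.6795 = 34.45 mg/L, and at the critical point k_r D_c = k_1 L, so D_c = (0.133/0.691) × 34.45 = 6.631 mg/L.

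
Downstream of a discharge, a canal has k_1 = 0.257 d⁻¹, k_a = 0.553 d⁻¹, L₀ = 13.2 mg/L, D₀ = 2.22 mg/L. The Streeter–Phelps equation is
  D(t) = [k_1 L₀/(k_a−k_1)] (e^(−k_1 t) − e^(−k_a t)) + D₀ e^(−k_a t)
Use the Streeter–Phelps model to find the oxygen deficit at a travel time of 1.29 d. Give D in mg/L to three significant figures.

D ≈ 3.70 mg/L

k_1 L₀/(k_a−k_1) = 0.257×13.2/(0.553−0.257) = 3.392/0.2960 = 11.46 mg/L.
e^(−k_1 t) = e^(−0.257×1.290) = 0.7178; e^(−k_a t) = e^(−0.553×1.290) = 0.4900.
D = 11.46 × (0.7178 − 0.4900) + 2.22 × 0.4900 = 2.611 + 1.088 = 3.699 mg/L.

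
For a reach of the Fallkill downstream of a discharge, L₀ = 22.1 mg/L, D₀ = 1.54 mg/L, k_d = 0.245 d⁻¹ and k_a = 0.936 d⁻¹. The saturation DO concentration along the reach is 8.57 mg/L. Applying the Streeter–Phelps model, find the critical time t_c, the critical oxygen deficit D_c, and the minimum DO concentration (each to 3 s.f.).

t_c ≈ 1.62 d; D_c ≈ 3.89 mg/L; min DO ≈ 4.68 mg/L

With k_a/k_d = 3.820 and 1 − D₀(k_a−k_d)/(k_d L₀) = 0.8035,
t_c = ln(3.820 × 0.8035) / (0.936 − 0.245) = ln(3.070) / 0.6910 = 1.122/0.6910 = 1.623 d.
D_c = (k_d/k_a) L₀ e^(−k_d t_c) = (0.245/0.936) × 22.1 × e^(−0.245×1.623) = 0.2618 × 22.1 × 0.6719 = 3.887 mg/L.
Minimum DO = C_s − D_c = 8.57 − 3.887 = 4.683 mg/L.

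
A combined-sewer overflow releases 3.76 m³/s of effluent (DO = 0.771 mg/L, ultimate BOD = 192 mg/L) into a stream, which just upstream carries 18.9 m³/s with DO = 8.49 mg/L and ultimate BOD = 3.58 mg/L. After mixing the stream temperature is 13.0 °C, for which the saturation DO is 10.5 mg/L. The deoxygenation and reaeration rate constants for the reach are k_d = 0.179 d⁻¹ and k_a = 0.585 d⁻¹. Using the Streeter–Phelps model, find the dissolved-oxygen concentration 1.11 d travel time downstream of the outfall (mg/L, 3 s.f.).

Mixed DO = (18.9×8.49 + 3.76×0.771)/(18.9+3.76) = 163.4/22.66 = 7.209 mg/L.
Mixed L₀ = (18.9×3.58 + 3.76×192)/(22.66) = 789.6/22.66 = 34.84 mg/L.
Initial deficit D₀ = C_s − DO₀ = 10.5 − 7.209 = 3.291 mg/L.
D(1.11) = [0.179×34.84/(0.585−0.179)](e^(−0.179×1.11) − e^(−0.585×1.11)) + 3.291 e^(−0.585×1.11)
= 15.36 × (0.8198 − 0.5224) + 3.291 × 0.5224 = 6.288 mg/L.
DO = 10.5 − 6.288 = 4.212 mg/L.

DO ≈ 4.21 mg/L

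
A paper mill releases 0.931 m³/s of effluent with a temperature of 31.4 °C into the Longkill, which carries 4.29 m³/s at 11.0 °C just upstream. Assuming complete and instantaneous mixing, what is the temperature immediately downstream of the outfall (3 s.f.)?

Flow-weighted mixing: C = (Q_r C_r + Q_w C_w)/(Q_r + Q_w)
= (4.29×11.0 + 0.931×31.4)/(4.29 + 0.931) = 76.42/5.221 = 14.64 °C.

14.6 °C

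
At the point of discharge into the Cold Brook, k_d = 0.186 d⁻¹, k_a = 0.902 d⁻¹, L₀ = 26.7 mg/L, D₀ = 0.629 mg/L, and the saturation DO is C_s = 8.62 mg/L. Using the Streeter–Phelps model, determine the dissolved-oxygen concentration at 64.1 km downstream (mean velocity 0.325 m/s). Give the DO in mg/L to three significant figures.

Travel time t = x/v = 64.1 km / (0.325 m/s) = 64100 m / 0.325 m/s = 197200 s = 2.283 d.
k_d L₀/(k_a−k_d) = 0.186×26.7/(0.902−0.186) = 4.966/0.7160 = 6.936 mg/L.
e^(−k_d t) = e^(−0.186×2.283) = 0.6540; e^(−k_a t) = e^(−0.902×2.283) = 0.1276.
D = 6.936 × (0.6540 − 0.1276) + 0.629 × 0.1276 = 3.652 + 0.08024 = 3.732 mg/L.
DO = C_s − D = 8.62 − 3.732 = 4.888 mg/L.

DO ≈ 4.89 mg/L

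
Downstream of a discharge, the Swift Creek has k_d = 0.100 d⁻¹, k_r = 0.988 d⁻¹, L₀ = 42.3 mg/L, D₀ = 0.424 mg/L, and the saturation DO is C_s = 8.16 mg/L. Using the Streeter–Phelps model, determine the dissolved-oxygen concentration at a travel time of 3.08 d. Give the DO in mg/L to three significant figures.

DO ≈ 4.87 mg/L

k_d L₀/(k_r−k_d) = 0.100×42.3/(0.988−0.100) = 4.230/0.8880 = 4.764 mg/L.
e^(−k_d t) = e^(−0.100×3.080) = 0.7349; e^(−k_r t) = e^(−0.988×3.080) = 0.04769.
D = 4.764 × (0.7349 − 0.04769) + 0.424 × 0.04769 = 3.274 + 0.02022 = 3.294 mg/L.
DO = C_s − D = 8.16 − 3.294 = 4.866 mg/L.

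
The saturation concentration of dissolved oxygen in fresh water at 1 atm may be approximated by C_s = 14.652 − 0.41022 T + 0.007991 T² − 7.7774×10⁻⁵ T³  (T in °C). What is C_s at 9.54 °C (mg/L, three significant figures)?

C_s = 14.652 − 0.41022×9.54 + 0.007991×9.54² − 7.7774×10⁻⁵×9.54³ = 11.40 mg/L.

C_s ≈ 11.4 mg/L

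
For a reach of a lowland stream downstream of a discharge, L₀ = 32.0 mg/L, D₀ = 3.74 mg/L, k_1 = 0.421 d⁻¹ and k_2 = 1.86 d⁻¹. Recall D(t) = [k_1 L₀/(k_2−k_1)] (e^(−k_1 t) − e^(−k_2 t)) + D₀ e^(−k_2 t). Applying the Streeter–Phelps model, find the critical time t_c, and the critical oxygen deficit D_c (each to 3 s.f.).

t_c ≈ 0.678 d; D_c ≈ 5.44 mg/L

With k_2/k_1 = 4.418 and 1 − D₀(k_2−k_1)/(k_1 L₀) = 0.6005,
t_c = ln(4.418 × 0.6005) / (1.86 − 0.421) = ln(2.653) / 1.439 = 0.9757/1.439 = 0.6781 d.
L(t_c) = L₀ e^(−k_1 t_c) = 32.0 × 0.7517 = 24.05 mg/L, and at the critical point k_2 D_c = k_1 L, so D_c = (0.421/1.86) × 24.05 = 5.444 mg/L.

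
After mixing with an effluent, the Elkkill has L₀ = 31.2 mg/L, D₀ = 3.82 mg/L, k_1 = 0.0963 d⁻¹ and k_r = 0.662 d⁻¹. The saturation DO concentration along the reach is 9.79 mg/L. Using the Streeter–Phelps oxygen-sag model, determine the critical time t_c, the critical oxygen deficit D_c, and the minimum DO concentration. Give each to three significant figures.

At the critical point dD/dt = 0, so k_1 L₀ e^(−k_1 t) = k_r D. Substituting D(t) from the Streeter–Phelps equation and solving for t gives
t_c = ln[(k_r/k_1)(1 − D₀(k_r−k_1)/(k_1 L₀))] / (k_r−k_1).
Here k_r−k_1 = 0.5657 d⁻¹ and 1 − D₀(k_r−k_1)/(k_1 L₀) = 1 − 3.82×0.5657/(0.0963×31.2) = 0.2808, so
t_c = ln(6.874 × 0.2808) / 0.5657 = 0.6576 / 0.5657 = 1.162 d.
L(t_c) = L₀ e^(−k_1 t_c) = 31.2 × 0.8941 = 27.90 mg/L, and at the critical point k_r D_c = k_1 L, so D_c = (0.0963/0.662) × 27.90 = 4.058 mg/L.
Minimum DO = C_s − D_c = 9.79 − 4.058 = 5.732 mg/L.

t_c ≈ 1.16 d; D_c ≈ 4.06 mg/L; min DO ≈ 5.73 mg/L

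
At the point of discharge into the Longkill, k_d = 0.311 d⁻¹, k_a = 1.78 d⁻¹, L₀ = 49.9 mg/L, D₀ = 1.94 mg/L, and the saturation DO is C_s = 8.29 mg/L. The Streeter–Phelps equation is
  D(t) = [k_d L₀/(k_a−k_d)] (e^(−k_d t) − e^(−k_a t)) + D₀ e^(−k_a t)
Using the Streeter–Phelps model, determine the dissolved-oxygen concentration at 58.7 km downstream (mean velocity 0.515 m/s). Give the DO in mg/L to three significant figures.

Travel time t = x/v = 58.7 km / (0.515 m/s) = 58700 m / 0.515 m/s = 114000 s = 1.319 d.
k_d L₀/(k_a−k_d) = 0.311×49.9/(1.78−0.311) = 15.52/1.469 = 10.56 mg/L.
e^(−k_d t) = e^(−0.311×1.319) = 0.6635; e^(−k_a t) = e^(−1.78×1.319) = 0.09554.
D = 10.56 × (0.6635 − 0.09554) + 1.94 × 0.09554 = 6.000 + 0.1853 = 6.185 mg/L.
DO = C_s − D = 8.29 − 6.185 = 2.105 mg/L.

DO ≈ 2.10 mg/L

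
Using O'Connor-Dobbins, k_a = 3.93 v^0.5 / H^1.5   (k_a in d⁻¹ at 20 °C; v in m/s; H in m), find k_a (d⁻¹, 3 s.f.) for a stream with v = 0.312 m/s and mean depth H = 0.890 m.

k_a ≈ 2.61 d⁻¹

k_a = 3.93 × 0.312^0.5 / 0.890^1.5 = 3.93 × 0.5586 / 0.8396 = 2.614 d⁻¹.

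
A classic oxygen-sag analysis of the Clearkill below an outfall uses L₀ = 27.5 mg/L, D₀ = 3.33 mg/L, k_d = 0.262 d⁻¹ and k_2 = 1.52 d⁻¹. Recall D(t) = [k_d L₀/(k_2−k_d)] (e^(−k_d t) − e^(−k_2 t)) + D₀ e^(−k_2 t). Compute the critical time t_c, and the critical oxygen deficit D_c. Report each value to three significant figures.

t_c ≈ 0.705 d; D_c ≈ 3.94 mg/L

t_c = [1/(k_2−k_d)] ln[(k_2/k_d)(1 − D₀(k_2−k_d)/(k_d L₀))]
= [1/(1.52−0.262)] ln[(1.52/0.262)(1 − 3.33×1.258/(0.262×27.5))]
= (1/1.258) ln[5.802 × 0.4186] = 0.7949 × ln(2.428) = 0.7949 × 0.8872 = 0.7053 d.
L(t_c) = L₀ e^(−k_d t_c) = 27.5 × 0.8313 = 22.86 mg/L, and at the critical point k_2 D_c = k_d L, so D_c = (0.262/1.52) × 22.86 = 3.940 mg/L.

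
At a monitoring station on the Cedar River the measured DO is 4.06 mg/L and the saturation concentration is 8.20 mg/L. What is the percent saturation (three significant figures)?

% saturation = C/C_s × 100 = 4.06/8.20 × 100 = 49.5 %.

49.5 % saturation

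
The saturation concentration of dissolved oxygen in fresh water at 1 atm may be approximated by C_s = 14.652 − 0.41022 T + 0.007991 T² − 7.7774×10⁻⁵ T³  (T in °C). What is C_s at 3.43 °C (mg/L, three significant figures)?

C_s = 14.652 − 0.41022×3.43 + 0.007991×3.43² − 7.7774×10⁻⁵×3.43³ = 13.34 mg/L.

C_s ≈ 13.3 mg/L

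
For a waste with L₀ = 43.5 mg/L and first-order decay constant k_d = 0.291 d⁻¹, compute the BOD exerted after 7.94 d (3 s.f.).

y ≈ 39.2 mg/L

y_t = L₀(1 − e^(−k_d t)) = 43.5 × (1 − e^(−0.291×7.94))
= 43.5 × (1 − 0.09921) = 43.5 × 0.9008 = 39.18 mg/L.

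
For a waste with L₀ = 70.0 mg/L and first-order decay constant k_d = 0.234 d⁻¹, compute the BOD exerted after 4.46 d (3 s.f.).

y ≈ 45.3 mg/L

y_t = L₀(1 − e^(−k_d t)) = 70.0 × (1 − e^(−0.234×4.46))
= 70.0 × (1 − 0.3522) = 70.0 × 0.6478 = 45.35 mg/L.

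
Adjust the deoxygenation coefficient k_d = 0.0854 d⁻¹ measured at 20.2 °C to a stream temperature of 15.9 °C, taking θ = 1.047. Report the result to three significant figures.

k_d ≈ 0.0701 d⁻¹

k_d(T₂) = k_d(T₁) · θ^(T₂−T₁) = 0.0854 × 1.047^(15.9−20.2)
= 0.0854 × 1.047^-4.30 = 0.0854 × 0.8208 = 0.07010 d⁻¹.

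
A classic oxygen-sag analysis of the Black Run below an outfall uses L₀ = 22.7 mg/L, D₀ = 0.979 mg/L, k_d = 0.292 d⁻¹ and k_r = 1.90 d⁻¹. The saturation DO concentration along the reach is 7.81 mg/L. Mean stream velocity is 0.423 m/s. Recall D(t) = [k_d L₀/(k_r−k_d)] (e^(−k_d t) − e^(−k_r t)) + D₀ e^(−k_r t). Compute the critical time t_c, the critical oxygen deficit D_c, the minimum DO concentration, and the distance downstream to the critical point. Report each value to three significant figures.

With k_r/k_d = 6.507 and 1 − D₀(k_r−k_d)/(k_d L₀) = 0.7625,
t_c = ln(6.507 × 0.7625) / (1.90 − 0.292) = ln(4.961) / 1.608 = 1.602/1.608 = 0.9961 d.
L(t_c) = L₀ e^(−k_d t_c) = 22.7 × 0.7476 = 16.97 mg/L, and at the critical point k_r D_c = k_d L, so D_c = (0.292/1.90) × 16.97 = 2.608 mg/L.
Minimum DO = C_s − D_c = 7.81 − 2.608 = 5.202 mg/L.
x_c = v t_c = 0.423 m/s × 0.9961 d × 86400 s/d = 36400 m ≈ 36.4 km.

t_c ≈ 0.996 d; D_c ≈ 2.61 mg/L; min DO ≈ 5.20 mg/L; x_c ≈ 36.4 km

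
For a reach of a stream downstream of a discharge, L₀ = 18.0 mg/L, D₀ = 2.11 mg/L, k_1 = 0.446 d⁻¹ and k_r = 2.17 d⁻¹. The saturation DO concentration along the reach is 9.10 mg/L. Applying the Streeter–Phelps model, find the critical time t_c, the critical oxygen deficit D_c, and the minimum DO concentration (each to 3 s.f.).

With k_r/k_1 = 4.865 and 1 − D₀(k_r−k_1)/(k_1 L₀) = 0.5469,
t_c = ln(4.865 × 0.5469) / (2.17 − 0.446) = ln(2.661) / 1.724 = 0.9786/1.724 = 0.5677 d.
L(t_c) = L₀ e^(−k_1 t_c) = 18.0 × 0.7763 = 13.97 mg/L, and at the critical point k_r D_c = k_1 L, so D_c = (0.446/2.17) × 13.97 = 2.872 mg/L.
Minimum DO = C_s − D_c = 9.10 − 2.872 = 6.228 mg/L.

t_c ≈ 0.568 d; D_c ≈ 2.87 mg/L; min DO ≈ 6.23 mg/L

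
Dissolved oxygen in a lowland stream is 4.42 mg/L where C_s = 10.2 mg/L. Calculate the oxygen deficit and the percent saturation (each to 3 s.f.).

D ≈ 5.78 mg/L; 43.3 % saturation

D = C_s − C = 10.2 − 4.42 = 5.78 mg/L.
% saturation = 4.42/10.2 × 100 = 43.3 %.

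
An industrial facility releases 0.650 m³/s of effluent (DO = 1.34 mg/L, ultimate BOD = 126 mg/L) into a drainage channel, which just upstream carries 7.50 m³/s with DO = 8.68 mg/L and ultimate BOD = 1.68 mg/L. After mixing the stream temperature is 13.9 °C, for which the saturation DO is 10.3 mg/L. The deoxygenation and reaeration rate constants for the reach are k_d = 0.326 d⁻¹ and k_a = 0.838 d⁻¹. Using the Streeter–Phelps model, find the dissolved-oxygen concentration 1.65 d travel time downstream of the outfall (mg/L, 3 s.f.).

Mixed DO = (7.50×8.68 + 0.650×1.34)/(7.50+0.650) = 65.97/8.150 = 8.095 mg/L.
Mixed L₀ = (7.50×1.68 + 0.650×126)/(8.150) = 94.50/8.150 = 11.60 mg/L.
Initial deficit D₀ = C_s − DO₀ = 10.3 − 8.095 = 2.205 mg/L.
D(1.65) = [0.326×11.60/(0.838−0.326)](e^(−0.326×1.65) − e^(−0.838×1.65)) + 2.205 e^(−0.838×1.65)
= 7.383 × (0.5840 − 0.2509) + 2.205 × 0.2509 = 3.012 mg/L.
DO = 10.3 − 3.012 = 7.288 mg/L.

DO ≈ 7.29 mg/L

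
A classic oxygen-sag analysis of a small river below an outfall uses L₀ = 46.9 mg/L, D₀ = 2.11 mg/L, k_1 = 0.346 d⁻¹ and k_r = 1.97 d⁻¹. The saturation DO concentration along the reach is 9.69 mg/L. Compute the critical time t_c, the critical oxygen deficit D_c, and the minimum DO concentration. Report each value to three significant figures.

At the critical point dD/dt = 0, so k_1 L₀ e^(−k_1 t) = k_r D. Substituting D(t) from the Streeter–Phelps equation and solving for t gives
t_c = ln[(k_r/k_1)(1 − D₀(k_r−k_1)/(k_1 L₀))] / (k_r−k_1).
Here k_r−k_1 = 1.624 d⁻¹ and 1 − D₀(k_r−k_1)/(k_1 L₀) = 1 − 2.11×1.624/(0.346×46.9) = 0.7888, so
t_c = ln(5.694 × 0.7888) / 1.624 = 1.502 / 1.624 = 0.9250 d.
L(t_c) = L₀ e^(−k_1 t_c) = 46.9 × 0.7261 = 34.06 mg/L, and at the critical point k_r D_c = k_1 L, so D_c = (0.346/1.97) × 34.06 = 5.981 mg/L.
Minimum DO = C_s − D_c = 9.69 − 5.981 = 3.709 mg/L.

t_c ≈ 0.925 d; D_c ≈ 5.98 mg/L; min DO ≈ 3.71 mg/L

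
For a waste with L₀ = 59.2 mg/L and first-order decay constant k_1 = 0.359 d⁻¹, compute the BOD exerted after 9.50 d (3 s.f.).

y_t = L₀(1 − e^(−k_1 t)) = 59.2 × (1 − e^(−0.359×9.50))
= 59.2 × (1 − 0.03302) = 59.2 × 0.9670 = 57.24 mg/L.

y ≈ 57.2 mg/L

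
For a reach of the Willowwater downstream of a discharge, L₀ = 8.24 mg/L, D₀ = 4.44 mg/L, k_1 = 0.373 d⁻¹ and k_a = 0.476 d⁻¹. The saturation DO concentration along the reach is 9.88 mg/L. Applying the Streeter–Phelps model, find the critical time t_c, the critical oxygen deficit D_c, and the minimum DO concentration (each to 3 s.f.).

With k_a/k_1 = 1.276 and 1 − D₀(k_a−k_1)/(k_1 L₀) = 0.8512,
t_c = ln(1.276 × 0.8512) / (0.476 − 0.373) = ln(1.086) / 0.1030 = 0.08274/0.1030 = 0.8033 d.
D_c = (k_1/k_a) L₀ e^(−k_1 t_c) = (0.373/0.476) × 8.24 × e^(−0.373×0.8033) = 0.7836 × 8.24 × 0.7411 = 4.785 mg/L.
Minimum DO = C_s − D_c = 9.88 − 4.785 = 5.095 mg/L.

t_c ≈ 0.803 d; D_c ≈ 4.79 mg/L; min DO ≈ 5.09 mg/L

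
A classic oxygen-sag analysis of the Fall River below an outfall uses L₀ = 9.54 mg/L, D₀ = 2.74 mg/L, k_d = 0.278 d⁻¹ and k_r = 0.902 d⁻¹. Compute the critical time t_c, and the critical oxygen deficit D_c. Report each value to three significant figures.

t_c ≈ 0.228 d; D_c ≈ 2.76 mg/L

With k_r/k_d = 3.245 and 1 − D₀(k_r−k_d)/(k_d L₀) = 0.3553,
t_c = ln(3.245 × 0.3553) / (0.902 − 0.278) = ln(1.153) / 0.6240 = 0.1423/0.6240 = 0.2280 d.
D_c = (k_d/k_r) L₀ e^(−k_d t_c) = (0.278/0.902) × 9.54 × e^(−0.278×0.2280) = 0.3082 × 9.54 × 0.9386 = 2.760 mg/L.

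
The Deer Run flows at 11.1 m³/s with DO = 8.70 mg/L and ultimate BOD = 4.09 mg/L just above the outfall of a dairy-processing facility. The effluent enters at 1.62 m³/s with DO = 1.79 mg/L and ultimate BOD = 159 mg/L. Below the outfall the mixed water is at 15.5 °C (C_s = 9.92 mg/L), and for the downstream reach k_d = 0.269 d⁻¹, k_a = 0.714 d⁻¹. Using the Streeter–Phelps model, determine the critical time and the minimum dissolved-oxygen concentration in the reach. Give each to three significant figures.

t_c ≈ 1.84 d; minimum DO ≈ 4.45 mg/L

Mixed DO = (11.1×8.70 + 1.62×1.79)/(11.1+1.62) = 99.47/12.72 = 7.820 mg/L.
Mixed L₀ = (11.1×4.09 + 1.62×159)/(12.72) = 303.0/12.72 = 23.82 mg/L.
Initial deficit D₀ = C_s − DO₀ = 9.92 − 7.820 = 2.100 mg/L.
t_c = (1/0.4450) ln[(0.714/0.269)(1 − 2.100×0.4450/(0.269×23.82))] = 2.247 × ln(2.267) = 1.839 d.
D_c = (0.269/0.714) × 23.82 × e^(−0.269×1.839) = 0.3768 × 23.82 × 0.6097 = 5.471 mg/L.
Minimum DO = 9.92 − 5.471 = 4.449 mg/L.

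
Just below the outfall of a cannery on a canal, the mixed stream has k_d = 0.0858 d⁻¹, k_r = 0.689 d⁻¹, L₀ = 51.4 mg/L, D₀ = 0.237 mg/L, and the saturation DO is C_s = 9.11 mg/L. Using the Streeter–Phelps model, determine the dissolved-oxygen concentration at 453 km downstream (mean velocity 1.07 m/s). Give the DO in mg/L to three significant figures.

Travel time t = x/v = 453 km / (1.07 m/s) = 453000 m / 1.07 m/s = 423400 s = 4.900 d.
k_d L₀/(k_r−k_d) = 0.0858×51.4/(0.689−0.0858) = 4.410/0.6032 = 7.311 mg/L.
e^(−k_d t) = e^(−0.0858×4.900) = 0.6568; e^(−k_r t) = e^(−0.689×4.900) = 0.03418.
D = 7.311 × (0.6568 − 0.03418) + 0.237 × 0.03418 = 4.552 + 0.008100 = 4.560 mg/L.
DO = C_s − D = 9.11 − 4.560 = 4.550 mg/L.

DO ≈ 4.55 mg/L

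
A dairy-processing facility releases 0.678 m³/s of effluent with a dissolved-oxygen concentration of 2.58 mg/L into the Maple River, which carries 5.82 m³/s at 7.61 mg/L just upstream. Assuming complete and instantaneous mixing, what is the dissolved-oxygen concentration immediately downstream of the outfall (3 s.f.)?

Flow-weighted mixing: C = (Q_r C_r + Q_w C_w)/(Q_r + Q_w)
= (5.82×7.61 + 0.678×2.58)/(5.82 + 0.678) = 46.04/6.498 = 7.085 mg/L.

7.09 mg/L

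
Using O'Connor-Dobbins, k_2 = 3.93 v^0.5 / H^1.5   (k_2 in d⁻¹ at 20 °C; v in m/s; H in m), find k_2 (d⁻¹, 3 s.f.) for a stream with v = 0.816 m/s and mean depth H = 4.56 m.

k_2 = 3.93 × 0.816^0.5 / 4.56^1.5 = 3.93 × 0.9033 / 9.737 = 0.3646 d⁻¹.

k_2 ≈ 0.365 d⁻¹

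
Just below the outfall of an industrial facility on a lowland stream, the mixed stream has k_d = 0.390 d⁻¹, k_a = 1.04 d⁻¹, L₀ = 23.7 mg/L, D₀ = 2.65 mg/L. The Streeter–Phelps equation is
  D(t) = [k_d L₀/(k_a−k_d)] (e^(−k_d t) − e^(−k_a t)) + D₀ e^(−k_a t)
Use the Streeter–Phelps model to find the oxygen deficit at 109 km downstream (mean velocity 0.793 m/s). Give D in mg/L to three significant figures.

D ≈ 5.43 mg/L

Travel time t = x/v = 109 km / (0.793 m/s) = 109000 m / 0.793 m/s = 137500 s = 1.591 d.
k_d L₀/(k_a−k_d) = 0.390×23.7/(1.04−0.390) = 9.243/0.6500 = 14.22 mg/L.
e^(−k_d t) = e^(−0.390×1.591) = 0.5377; e^(−k_a t) = e^(−1.04×1.591) = 0.1912.
D = 14.22 × (0.5377 − 0.1912) + 2.65 × 0.1912 = 4.928 + 0.5066 = 5.434 mg/L.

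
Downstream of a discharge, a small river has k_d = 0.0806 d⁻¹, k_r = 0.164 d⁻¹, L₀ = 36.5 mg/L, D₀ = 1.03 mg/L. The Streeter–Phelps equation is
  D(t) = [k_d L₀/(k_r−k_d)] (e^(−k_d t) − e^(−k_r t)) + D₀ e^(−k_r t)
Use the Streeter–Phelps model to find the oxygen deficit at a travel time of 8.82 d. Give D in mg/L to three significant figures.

D ≈ 9.27 mg/L

k_d L₀/(k_r−k_d) = 0.0806×36.5/(0.164−0.0806) = 2.942/0.08340 = 35.27 mg/L.
e^(−k_d t) = e^(−0.0806×8.820) = 0.4912; e^(−k_r t) = e^(−0.164×8.820) = 0.2354.
D = 35.27 × (0.4912 − 0.2354) + 1.03 × 0.2354 = 9.024 + 0.2425 = 9.266 mg/L.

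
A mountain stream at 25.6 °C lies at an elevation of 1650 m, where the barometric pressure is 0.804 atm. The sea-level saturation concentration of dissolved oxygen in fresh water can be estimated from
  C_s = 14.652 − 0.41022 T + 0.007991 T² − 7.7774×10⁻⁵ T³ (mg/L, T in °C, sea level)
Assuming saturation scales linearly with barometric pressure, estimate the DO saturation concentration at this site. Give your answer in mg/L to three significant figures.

C_s ≈ 6.50 mg/L

At sea level: C_s = 14.652 − 0.41022×25.6 + 0.007991×25.6² − 7.7774×10⁻⁵×25.6³ = 8.083 mg/L.
Pressure correction: C_s' = 8.083 × 0.804 = 6.498 mg/L.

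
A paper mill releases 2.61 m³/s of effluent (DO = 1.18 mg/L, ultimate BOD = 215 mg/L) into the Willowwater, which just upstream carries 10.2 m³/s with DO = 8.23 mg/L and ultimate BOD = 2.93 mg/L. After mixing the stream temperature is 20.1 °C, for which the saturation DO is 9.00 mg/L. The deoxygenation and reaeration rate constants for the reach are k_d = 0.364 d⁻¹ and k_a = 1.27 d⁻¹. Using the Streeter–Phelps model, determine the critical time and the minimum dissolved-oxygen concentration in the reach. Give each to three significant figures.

Mixed DO = (10.2×8.23 + 2.61×1.18)/(10.2+2.61) = 87.03/12.81 = 6.794 mg/L.
Mixed L₀ = (10.2×2.93 + 2.61×215)/(12.81) = 591.0/12.81 = 46.14 mg/L.
Initial deficit D₀ = C_s − DO₀ = 9.00 − 6.794 = 2.206 mg/L.
t_c = (1/0.9060) ln[(1.27/0.364)(1 − 2.206×0.9060/(0.364×46.14))] = 1.104 × ln(3.074) = 1.239 d.
D_c = (0.364/1.27) × 46.14 × e^(−0.364×1.239) = 0.2866 × 46.14 × 0.6369 = 8.422 mg/L.
Minimum DO = 9.00 − 8.422 = 0.5776 mg/L.

t_c ≈ 1.24 d; minimum DO ≈ 0.578 mg/L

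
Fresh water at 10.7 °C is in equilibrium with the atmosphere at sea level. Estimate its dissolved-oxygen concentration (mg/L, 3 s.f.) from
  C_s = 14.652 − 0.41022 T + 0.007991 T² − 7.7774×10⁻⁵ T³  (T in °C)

C_s ≈ 11.1 mg/L

C_s = 14.652 − 0.41022×10.7 + 0.007991×10.7² − 7.7774×10⁻⁵×10.7³ = 11.08 mg/L.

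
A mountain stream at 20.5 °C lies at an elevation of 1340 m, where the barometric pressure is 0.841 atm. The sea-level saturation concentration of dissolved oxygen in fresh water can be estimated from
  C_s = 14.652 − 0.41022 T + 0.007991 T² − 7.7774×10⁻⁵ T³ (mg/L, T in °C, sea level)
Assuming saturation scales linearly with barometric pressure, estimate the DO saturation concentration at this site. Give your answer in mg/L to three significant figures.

At sea level: C_s = 14.652 − 0.41022×20.5 + 0.007991×20.5² − 7.7774×10⁻⁵×20.5³ = 8.931 mg/L.
Pressure correction: C_s' = 8.931 × 0.841 = 7.511 mg/L.

C_s ≈ 7.51 mg/L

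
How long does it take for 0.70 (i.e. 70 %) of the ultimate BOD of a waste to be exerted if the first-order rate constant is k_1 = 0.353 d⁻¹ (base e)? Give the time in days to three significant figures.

y/L₀ = 1 − e^(−k_1 t) = 0.70 ⇒ e^(−k_1 t) = 0.300
t = −ln(0.300) / 0.353 = 1.204 / 0.353 = 3.411 d.

t ≈ 3.41 d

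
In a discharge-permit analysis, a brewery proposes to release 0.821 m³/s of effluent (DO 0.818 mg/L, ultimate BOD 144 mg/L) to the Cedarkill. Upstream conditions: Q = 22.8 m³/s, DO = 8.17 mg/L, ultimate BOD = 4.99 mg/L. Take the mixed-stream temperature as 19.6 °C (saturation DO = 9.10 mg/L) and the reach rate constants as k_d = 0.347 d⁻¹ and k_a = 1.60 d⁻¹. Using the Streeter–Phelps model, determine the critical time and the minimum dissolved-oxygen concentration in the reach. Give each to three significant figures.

t_c ≈ 0.763 d; minimum DO ≈ 7.47 mg/L

Mixed DO = (22.8×8.17 + 0.821×0.818)/(22.8+0.821) = 186.9/23.62 = 7.914 mg/L.
Mixed L₀ = (22.8×4.99 + 0.821×144)/(23.62) = 232.0/23.62 = 9.822 mg/L.
Initial deficit D₀ = C_s − DO₀ = 9.10 − 7.914 = 1.186 mg/L.
t_c = (1/1.253) ln[(1.60/0.347)(1 − 1.186×1.253/(0.347×9.822))] = 0.7981 × ln(2.601) = 0.7629 d.
D_c = (0.347/1.60) × 9.822 × e^(−0.347×0.7629) = 0.2169 × 9.822 × 0.7674 = 1.635 mg/L.
Minimum DO = 9.10 − 1.635 = 7.465 mg/L.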